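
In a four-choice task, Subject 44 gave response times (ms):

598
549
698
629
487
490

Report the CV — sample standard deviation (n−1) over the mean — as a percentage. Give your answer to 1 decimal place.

n = 6, Σ = 3451, M = 575.1667
Σ(x−M)² = 34218.833; s = √(34218.833/5) = 82.7271
CV = 82.7271 / 575.1667 = 0.14383 = 14.383%

14.4%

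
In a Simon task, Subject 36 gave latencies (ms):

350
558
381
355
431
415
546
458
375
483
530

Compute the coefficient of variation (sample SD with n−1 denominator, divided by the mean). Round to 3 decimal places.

n = 11, Σ = 4882, M = 443.8182
Σ(x−M)² = 59009.636; s = √(59009.636/10) = 76.8177
CV = 76.8177 / 443.8182 = 0.17308

0.173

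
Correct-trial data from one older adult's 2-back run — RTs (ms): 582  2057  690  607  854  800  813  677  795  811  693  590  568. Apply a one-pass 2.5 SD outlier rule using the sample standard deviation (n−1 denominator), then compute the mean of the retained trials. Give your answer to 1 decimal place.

n = 13, ΣRT = 10537, M = 810.538
Σ(x−M)² = 1803211.23; s = √(1803211.23/12) = 387.644
Cutoffs: 810.538 ± 2.5·387.644 → [-158.6, 1779.6]
Outside: 2057 → excluded.
Retained (n=12): Σ = 8480, mean = 8480/12 = 706.667

706.7 ms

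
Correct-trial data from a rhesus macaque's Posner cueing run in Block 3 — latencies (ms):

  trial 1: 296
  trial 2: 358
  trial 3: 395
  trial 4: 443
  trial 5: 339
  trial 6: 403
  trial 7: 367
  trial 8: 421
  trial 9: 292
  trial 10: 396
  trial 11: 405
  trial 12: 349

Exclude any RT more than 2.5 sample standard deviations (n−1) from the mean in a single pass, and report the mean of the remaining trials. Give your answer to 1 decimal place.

n = 12, ΣRT = 4464, M = 372.000
Σ(x−M)² = 24612.00; s = √(24612.00/11) = 47.302
Cutoffs: 372.000 ± 2.5·47.302 → [253.7, 490.3]
No RTs fall outside the cutoffs; all 12 retained. Mean = 4464/12 = 372.000

372.0 ms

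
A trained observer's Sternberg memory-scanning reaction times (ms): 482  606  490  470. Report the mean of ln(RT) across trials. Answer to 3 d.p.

ln(RT): 6.1779, 6.4069, 6.1944, 6.1527
Σ ln(RT) = 24.9320
Mean = 24.9320/4 = 6.23299

6.233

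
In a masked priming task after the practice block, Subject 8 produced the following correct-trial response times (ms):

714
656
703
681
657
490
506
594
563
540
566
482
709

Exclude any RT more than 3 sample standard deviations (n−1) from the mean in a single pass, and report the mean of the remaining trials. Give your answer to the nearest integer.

605 ms

n = 13, ΣRT = 7861, M = 604.692
Σ(x−M)² = 89166.77; s = √(89166.77/12) = 86.201
Cutoffs: 604.692 ± 3·86.201 → [346.1, 863.3]
No RTs fall outside the cutoffs; all 13 retained. Mean = 7861/13 = 604.692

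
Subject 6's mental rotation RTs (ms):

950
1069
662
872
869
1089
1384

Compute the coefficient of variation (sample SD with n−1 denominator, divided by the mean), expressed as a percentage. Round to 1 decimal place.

23.0%

n = 7, Σ = 6895, M = 985.0000
Σ(x−M)² = 308852.000; s = √(308852.000/6) = 226.8818
CV = 226.8818 / 985.0000 = 0.23034 = 23.034%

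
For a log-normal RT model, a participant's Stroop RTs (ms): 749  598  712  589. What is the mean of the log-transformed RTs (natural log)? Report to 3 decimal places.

ln(RT): 6.6187, 6.3936, 6.5681, 6.3784
Σ ln(RT) = 25.9588
Mean = 25.9588/4 = 6.48971

6.490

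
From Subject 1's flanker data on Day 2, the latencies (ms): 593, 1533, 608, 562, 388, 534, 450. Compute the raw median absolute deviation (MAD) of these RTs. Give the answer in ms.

Sorted: 388, 450, 534, 562, 593, 608, 1533 → median = 562
|x − 562|: 31, 971, 46, 0, 174, 28, 112
Sorted deviations: 0, 28, 31, 46, 112, 174, 971 → MAD = 46

46 ms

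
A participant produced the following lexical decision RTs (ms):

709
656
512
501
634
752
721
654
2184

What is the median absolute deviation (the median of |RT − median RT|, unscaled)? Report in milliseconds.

Sorted: 501, 512, 634, 654, 656, 709, 721, 752, 2184 → median = 656
|x − 656|: 53, 0, 144, 155, 22, 96, 65, 2, 1528
Sorted deviations: 0, 2, 22, 53, 65, 96, 144, 155, 1528 → MAD = 65

65 ms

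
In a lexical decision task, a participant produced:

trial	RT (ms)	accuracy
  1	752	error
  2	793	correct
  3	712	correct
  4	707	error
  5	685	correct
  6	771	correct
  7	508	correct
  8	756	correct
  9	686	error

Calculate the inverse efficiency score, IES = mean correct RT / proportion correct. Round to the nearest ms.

Correct trials (n=6): 793, 712, 685, 771, 508, 756
Mean correct RT = 4225/6 = 704.1667 ms
Proportion correct = 6/9
IES = 704.1667 / (6/9) = 1056.250 ms

1056 ms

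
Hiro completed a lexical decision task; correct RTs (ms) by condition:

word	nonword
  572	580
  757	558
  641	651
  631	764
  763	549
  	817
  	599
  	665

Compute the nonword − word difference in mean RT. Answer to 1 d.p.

-24.9 ms

M(word) = 3364/5 = 672.800
M(nonword) = 5183/8 = 647.875
Difference = 647.875 − 672.800 = -24.925 ms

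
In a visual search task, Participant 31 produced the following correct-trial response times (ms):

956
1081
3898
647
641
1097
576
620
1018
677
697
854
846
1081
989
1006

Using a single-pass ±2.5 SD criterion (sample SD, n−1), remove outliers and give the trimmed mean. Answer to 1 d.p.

852.4 ms

n = 16, ΣRT = 16684, M = 1042.750
Σ(x−M)² = 9212947.00; s = √(9212947.00/15) = 783.707
Cutoffs: 1042.750 ± 2.5·783.707 → [-916.5, 3002.0]
Outside: 3898 → excluded.
Retained (n=15): Σ = 12786, mean = 12786/15 = 852.400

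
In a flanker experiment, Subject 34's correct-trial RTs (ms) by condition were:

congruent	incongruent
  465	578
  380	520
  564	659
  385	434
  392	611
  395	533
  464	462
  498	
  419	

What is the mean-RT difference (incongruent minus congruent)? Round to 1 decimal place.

102.2 ms

M(congruent) = 3962/9 = 440.222
M(incongruent) = 3797/7 = 542.429
Difference = 542.429 − 440.222 = 102.206 ms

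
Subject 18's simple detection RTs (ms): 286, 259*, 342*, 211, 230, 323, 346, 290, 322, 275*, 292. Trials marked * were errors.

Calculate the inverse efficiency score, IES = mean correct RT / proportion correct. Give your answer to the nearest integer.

395 ms

Correct trials (n=8): 286, 211, 230, 323, 346, 290, 322, 292
Mean correct RT = 2300/8 = 287.5000 ms
Proportion correct = 8/11
IES = 287.5000 / (8/11) = 395.312 ms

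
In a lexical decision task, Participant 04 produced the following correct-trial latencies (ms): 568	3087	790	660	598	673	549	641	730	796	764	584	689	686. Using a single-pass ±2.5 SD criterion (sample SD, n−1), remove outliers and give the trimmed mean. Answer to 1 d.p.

671.4 ms

n = 14, ΣRT = 11815, M = 843.929
Σ(x−M)² = 5500276.93; s = √(5500276.93/13) = 650.460
Cutoffs: 843.929 ± 2.5·650.460 → [-782.2, 2470.1]
Outside: 3087 → excluded.
Retained (n=13): Σ = 8728, mean = 8728/13 = 671.385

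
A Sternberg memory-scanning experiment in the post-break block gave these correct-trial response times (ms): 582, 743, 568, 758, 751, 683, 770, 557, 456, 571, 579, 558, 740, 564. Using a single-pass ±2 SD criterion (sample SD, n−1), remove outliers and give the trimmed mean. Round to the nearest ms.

n = 14, ΣRT = 8880, M = 634.286
Σ(x−M)² = 135420.86; s = √(135420.86/13) = 102.064
Cutoffs: 634.286 ± 2·102.064 → [430.2, 838.4]
No RTs fall outside the cutoffs; all 14 retained. Mean = 8880/14 = 634.286

634 ms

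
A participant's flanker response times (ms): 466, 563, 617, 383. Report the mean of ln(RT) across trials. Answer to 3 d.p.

6.213

ln(RT): 6.1442, 6.3333, 6.4249, 5.9480
Σ ln(RT) = 24.8504
Mean = 24.8504/4 = 6.21259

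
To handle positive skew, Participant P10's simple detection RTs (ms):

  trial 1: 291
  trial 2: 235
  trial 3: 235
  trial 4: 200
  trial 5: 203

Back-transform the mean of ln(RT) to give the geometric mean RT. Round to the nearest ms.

ln(RT): 5.6733, 5.4596, 5.4596, 5.2983, 5.3132
Mean ln(RT) = 27.2040/5 = 5.44080
Geometric mean = exp(5.44080) = 230.63 ms

231 ms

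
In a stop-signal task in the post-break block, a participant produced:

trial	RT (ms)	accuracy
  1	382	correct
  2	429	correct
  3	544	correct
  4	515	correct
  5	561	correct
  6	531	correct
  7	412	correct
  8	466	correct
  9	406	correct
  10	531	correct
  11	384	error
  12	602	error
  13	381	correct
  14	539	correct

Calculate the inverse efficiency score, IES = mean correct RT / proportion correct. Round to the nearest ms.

Correct trials (n=12): 382, 429, 544, 515, 561, 531, 412, 466, 406, 531, 381, 539
Mean correct RT = 5697/12 = 474.7500 ms
Proportion correct = 12/14
IES = 474.7500 / (12/14) = 553.875 ms

554 ms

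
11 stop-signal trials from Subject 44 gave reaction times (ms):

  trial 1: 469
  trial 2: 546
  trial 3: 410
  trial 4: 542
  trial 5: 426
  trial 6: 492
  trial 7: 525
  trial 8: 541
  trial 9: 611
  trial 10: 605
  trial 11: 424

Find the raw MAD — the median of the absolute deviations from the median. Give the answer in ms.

56 ms

Sorted: 410, 424, 426, 469, 492, 525, 541, 542, 546, 605, 611 → median = 525
|x − 525|: 56, 21, 115, 17, 99, 33, 0, 16, 86, 80, 101
Sorted deviations: 0, 16, 17, 21, 33, 56, 80, 86, 99, 101, 115 → MAD = 56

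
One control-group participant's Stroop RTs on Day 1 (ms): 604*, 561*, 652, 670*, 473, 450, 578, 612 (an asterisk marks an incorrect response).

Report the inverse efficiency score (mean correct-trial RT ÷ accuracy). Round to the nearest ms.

Correct trials (n=5): 652, 473, 450, 578, 612
Mean correct RT = 2765/5 = 553.0000 ms
Proportion correct = 5/8
IES = 553.0000 / (5/8) = 884.800 ms

885 ms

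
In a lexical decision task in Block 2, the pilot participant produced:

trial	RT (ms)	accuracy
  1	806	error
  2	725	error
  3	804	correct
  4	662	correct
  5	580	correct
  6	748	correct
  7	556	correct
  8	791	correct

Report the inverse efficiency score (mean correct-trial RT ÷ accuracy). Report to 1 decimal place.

920.2 ms

Correct trials (n=6): 804, 662, 580, 748, 556, 791
Mean correct RT = 4141/6 = 690.1667 ms
Proportion correct = 6/8
IES = 690.1667 / (6/8) = 920.222 ms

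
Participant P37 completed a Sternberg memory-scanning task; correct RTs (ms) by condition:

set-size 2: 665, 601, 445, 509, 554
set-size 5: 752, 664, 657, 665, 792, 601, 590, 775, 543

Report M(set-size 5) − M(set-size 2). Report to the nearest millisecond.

116 ms

M(set-size 2) = 2774/5 = 554.800
M(set-size 5) = 6039/9 = 671.000
Difference = 671.000 − 554.800 = 116.200 ms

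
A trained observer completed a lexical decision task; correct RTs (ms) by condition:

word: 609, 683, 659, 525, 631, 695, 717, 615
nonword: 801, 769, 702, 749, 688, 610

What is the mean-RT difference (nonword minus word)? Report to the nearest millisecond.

78 ms

M(word) = 5134/8 = 641.750
M(nonword) = 4319/6 = 719.833
Difference = 719.833 − 641.750 = 78.083 ms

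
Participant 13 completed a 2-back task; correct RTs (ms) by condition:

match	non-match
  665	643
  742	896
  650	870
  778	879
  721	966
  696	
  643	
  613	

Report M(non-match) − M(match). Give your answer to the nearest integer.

M(match) = 5508/8 = 688.500
M(non-match) = 4254/5 = 850.800
Difference = 850.800 − 688.500 = 162.300 ms

162 ms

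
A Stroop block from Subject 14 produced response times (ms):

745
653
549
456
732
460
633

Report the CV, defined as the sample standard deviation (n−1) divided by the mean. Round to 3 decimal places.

0.197

n = 7, Σ = 4228, M = 604.0000
Σ(x−M)² = 85172.000; s = √(85172.000/6) = 119.1442
CV = 119.1442 / 604.0000 = 0.19726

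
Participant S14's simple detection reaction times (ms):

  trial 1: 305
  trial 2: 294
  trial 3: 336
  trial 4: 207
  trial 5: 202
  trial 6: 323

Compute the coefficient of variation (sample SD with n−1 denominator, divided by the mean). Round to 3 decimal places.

n = 6, Σ = 1667, M = 277.8333
Σ(x−M)² = 17190.833; s = √(17190.833/5) = 58.6359
CV = 58.6359 / 277.8333 = 0.21105

0.211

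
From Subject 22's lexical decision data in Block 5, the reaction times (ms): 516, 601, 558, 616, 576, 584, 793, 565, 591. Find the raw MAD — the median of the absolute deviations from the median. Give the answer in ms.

Sorted: 516, 558, 565, 576, 584, 591, 601, 616, 793 → median = 584
|x − 584|: 68, 17, 26, 32, 8, 0, 209, 19, 7
Sorted deviations: 0, 7, 8, 17, 19, 26, 32, 68, 209 → MAD = 19

19 ms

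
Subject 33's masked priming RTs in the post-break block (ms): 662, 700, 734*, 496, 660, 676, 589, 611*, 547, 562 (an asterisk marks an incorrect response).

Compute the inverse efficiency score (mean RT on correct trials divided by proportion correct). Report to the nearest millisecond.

764 ms

Correct trials (n=8): 662, 700, 496, 660, 676, 589, 547, 562
Mean correct RT = 4892/8 = 611.5000 ms
Proportion correct = 8/10
IES = 611.5000 / (8/10) = 764.375 ms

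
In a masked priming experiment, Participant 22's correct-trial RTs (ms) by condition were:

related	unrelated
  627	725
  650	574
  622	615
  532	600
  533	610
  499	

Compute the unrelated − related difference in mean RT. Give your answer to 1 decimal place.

M(related) = 3463/6 = 577.167
M(unrelated) = 3124/5 = 624.800
Difference = 624.800 − 577.167 = 47.633 ms

47.6 ms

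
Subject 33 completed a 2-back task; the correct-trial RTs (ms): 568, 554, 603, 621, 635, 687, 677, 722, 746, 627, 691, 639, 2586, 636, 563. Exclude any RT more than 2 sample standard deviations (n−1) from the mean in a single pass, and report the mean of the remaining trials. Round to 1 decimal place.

n = 15, ΣRT = 11555, M = 770.333
Σ(x−M)² = 3576703.33; s = √(3576703.33/14) = 505.449
Cutoffs: 770.333 ± 2·505.449 → [-240.6, 1781.2]
Outside: 2586 → excluded.
Retained (n=14): Σ = 8969, mean = 8969/14 = 640.643

640.6 ms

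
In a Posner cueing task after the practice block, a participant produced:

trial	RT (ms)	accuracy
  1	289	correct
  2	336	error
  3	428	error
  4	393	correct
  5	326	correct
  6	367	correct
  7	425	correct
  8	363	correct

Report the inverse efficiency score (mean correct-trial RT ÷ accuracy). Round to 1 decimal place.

Correct trials (n=6): 289, 393, 326, 367, 425, 363
Mean correct RT = 2163/6 = 360.5000 ms
Proportion correct = 6/8
IES = 360.5000 / (6/8) = 480.667 ms

480.7 ms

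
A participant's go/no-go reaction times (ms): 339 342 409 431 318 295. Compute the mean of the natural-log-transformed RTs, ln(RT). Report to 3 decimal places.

ln(RT): 5.8260, 5.8348, 6.0137, 6.0661, 5.7621, 5.6870
Σ ln(RT) = 35.1897
Mean = 35.1897/6 = 5.86494

5.865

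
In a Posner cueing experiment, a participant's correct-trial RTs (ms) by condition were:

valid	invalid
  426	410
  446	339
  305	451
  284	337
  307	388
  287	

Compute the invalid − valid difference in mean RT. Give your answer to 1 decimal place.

M(valid) = 2055/6 = 342.500
M(invalid) = 1925/5 = 385.000
Difference = 385.000 − 342.500 = 42.500 ms

42.5 ms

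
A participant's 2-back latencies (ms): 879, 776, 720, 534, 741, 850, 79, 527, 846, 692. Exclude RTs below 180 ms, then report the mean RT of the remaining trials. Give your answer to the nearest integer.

729 ms

Excluded: 79
Retained (n=9): Σ = 6565
Mean = 6565/9 = 729.4444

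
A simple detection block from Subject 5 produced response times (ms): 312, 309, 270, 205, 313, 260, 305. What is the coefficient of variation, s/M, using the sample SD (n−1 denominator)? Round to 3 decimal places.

0.142

n = 7, Σ = 1974, M = 282.0000
Σ(x−M)² = 9676.000; s = √(9676.000/6) = 40.1580
CV = 40.1580 / 282.0000 = 0.14240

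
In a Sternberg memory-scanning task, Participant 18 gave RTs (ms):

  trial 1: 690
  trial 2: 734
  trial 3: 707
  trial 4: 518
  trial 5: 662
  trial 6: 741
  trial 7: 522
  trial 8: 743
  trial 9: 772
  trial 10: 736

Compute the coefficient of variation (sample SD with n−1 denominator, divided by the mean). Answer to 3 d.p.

n = 10, Σ = 6825, M = 682.5000
Σ(x−M)² = 74504.500; s = √(74504.500/9) = 90.9850
CV = 90.9850 / 682.5000 = 0.13331

0.133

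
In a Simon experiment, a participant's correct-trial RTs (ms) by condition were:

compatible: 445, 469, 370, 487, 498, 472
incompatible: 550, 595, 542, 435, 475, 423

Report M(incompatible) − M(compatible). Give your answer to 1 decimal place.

46.5 ms

M(compatible) = 2741/6 = 456.833
M(incompatible) = 3020/6 = 503.333
Difference = 503.333 − 456.833 = 46.500 ms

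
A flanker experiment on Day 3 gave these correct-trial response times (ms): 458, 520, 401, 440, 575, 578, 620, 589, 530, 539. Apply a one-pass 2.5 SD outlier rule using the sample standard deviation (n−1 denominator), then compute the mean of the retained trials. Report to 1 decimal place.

525.0 ms

n = 10, ΣRT = 5250, M = 525.000
Σ(x−M)² = 45766.00; s = √(45766.00/9) = 71.310
Cutoffs: 525.000 ± 2.5·71.310 → [346.7, 703.3]
No RTs fall outside the cutoffs; all 10 retained. Mean = 5250/10 = 525.000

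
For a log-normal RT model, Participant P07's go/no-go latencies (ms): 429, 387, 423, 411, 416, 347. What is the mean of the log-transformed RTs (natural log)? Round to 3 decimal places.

ln(RT): 6.0615, 5.9584, 6.0474, 6.0186, 6.0307, 5.8493
Σ ln(RT) = 35.9659
Mean = 35.9659/6 = 5.99431

5.994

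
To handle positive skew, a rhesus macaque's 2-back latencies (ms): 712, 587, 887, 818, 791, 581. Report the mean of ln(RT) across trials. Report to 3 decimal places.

6.579

ln(RT): 6.5681, 6.3750, 6.7878, 6.7069, 6.6733, 6.3648
Σ ln(RT) = 39.4759
Mean = 39.4759/6 = 6.57931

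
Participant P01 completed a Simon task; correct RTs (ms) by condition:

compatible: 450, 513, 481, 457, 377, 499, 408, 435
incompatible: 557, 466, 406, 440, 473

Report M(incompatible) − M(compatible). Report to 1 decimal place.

M(compatible) = 3620/8 = 452.500
M(incompatible) = 2342/5 = 468.400
Difference = 468.400 − 452.500 = 15.900 ms

15.9 ms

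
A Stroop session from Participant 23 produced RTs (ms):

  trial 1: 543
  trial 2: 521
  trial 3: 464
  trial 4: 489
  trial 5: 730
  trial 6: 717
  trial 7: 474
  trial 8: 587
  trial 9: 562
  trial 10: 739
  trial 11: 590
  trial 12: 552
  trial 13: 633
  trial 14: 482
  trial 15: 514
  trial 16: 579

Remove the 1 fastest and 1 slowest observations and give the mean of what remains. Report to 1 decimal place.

Sorted: 464, 474, 482, 489, 514, 521, 543, 552, 562, 579, 587, 590, 633, 717, 730, 739
Drop lowest 1 (464) and highest 1 (739)
Remaining (n=14): Σ = 7973, mean = 7973/14 = 569.500

569.5 ms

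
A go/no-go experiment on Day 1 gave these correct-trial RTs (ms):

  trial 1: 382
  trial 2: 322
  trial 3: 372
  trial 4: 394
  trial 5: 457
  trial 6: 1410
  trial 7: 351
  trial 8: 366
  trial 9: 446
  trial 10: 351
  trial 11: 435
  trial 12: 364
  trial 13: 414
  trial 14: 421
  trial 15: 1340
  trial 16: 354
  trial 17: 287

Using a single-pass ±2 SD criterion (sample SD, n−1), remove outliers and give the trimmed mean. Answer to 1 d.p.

n = 17, ΣRT = 8466, M = 498.000
Σ(x−M)² = 1777026.00; s = √(1777026.00/16) = 333.263
Cutoffs: 498.000 ± 2·333.263 → [-168.5, 1164.5]
Outside: 1340, 1410 → excluded.
Retained (n=15): Σ = 5716, mean = 5716/15 = 381.067

381.1 ms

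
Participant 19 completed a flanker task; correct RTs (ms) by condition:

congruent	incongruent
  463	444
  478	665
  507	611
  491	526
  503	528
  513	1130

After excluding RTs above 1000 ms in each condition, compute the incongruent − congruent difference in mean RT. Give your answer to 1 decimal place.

incongruent: exclude 1130
M(congruent) = 2955/6 = 492.500
M(incongruent) = 2774/5 = 554.800
Difference = 554.800 − 492.500 = 62.300 ms

62.3 ms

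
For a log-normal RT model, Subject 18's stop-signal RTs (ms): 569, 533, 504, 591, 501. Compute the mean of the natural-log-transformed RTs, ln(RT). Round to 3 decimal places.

ln(RT): 6.3439, 6.2785, 6.2226, 6.3818, 6.2166
Σ ln(RT) = 31.4434
Mean = 31.4434/5 = 6.28868

6.289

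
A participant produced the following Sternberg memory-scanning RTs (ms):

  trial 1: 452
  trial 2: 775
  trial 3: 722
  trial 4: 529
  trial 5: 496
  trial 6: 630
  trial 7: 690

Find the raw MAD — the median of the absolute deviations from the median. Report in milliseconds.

101 ms

Sorted: 452, 496, 529, 630, 690, 722, 775 → median = 630
|x − 630|: 178, 145, 92, 101, 134, 0, 60
Sorted deviations: 0, 60, 92, 101, 134, 145, 178 → MAD = 101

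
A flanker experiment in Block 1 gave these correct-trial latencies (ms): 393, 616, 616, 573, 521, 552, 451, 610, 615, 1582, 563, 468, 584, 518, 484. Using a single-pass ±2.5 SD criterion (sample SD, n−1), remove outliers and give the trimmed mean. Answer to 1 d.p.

n = 15, ΣRT = 9146, M = 609.733
Σ(x−M)² = 1077292.93; s = √(1077292.93/14) = 277.398
Cutoffs: 609.733 ± 2.5·277.398 → [-83.8, 1303.2]
Outside: 1582 → excluded.
Retained (n=14): Σ = 7564, mean = 7564/14 = 540.286

540.3 ms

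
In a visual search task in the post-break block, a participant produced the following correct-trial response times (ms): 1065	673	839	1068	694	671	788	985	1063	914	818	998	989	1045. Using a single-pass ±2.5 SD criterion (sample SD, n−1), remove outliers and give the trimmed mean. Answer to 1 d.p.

900.7 ms

n = 14, ΣRT = 12610, M = 900.714
Σ(x−M)² = 297376.86; s = √(297376.86/13) = 151.245
Cutoffs: 900.714 ± 2.5·151.245 → [522.6, 1278.8]
No RTs fall outside the cutoffs; all 14 retained. Mean = 12610/14 = 900.714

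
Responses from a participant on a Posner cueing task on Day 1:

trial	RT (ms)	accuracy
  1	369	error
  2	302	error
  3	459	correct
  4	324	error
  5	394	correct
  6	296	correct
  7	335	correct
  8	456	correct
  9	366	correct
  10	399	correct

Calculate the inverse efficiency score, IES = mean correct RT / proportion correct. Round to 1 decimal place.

552.0 ms

Correct trials (n=7): 459, 394, 296, 335, 456, 366, 399
Mean correct RT = 2705/7 = 386.4286 ms
Proportion correct = 7/10
IES = 386.4286 / (7/10) = 552.041 ms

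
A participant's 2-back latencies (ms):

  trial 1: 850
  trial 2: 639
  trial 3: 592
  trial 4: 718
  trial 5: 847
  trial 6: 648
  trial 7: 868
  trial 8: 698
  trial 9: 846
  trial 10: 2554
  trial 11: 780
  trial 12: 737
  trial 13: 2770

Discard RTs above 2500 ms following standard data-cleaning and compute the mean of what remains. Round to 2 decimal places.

747.55 ms

Excluded: 2554, 2770
Retained (n=11): Σ = 8223
Mean = 8223/11 = 747.5455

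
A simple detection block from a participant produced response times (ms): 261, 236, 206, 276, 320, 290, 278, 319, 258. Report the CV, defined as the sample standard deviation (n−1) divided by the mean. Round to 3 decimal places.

0.136

n = 9, Σ = 2444, M = 271.5556
Σ(x−M)² = 10856.222; s = √(10856.222/8) = 36.8379
CV = 36.8379 / 271.5556 = 0.13565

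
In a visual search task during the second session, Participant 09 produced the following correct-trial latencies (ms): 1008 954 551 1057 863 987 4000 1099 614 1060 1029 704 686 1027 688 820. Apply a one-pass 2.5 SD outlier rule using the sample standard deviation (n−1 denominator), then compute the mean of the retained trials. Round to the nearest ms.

876 ms

n = 16, ΣRT = 17147, M = 1071.688
Σ(x−M)² = 9623665.44; s = √(9623665.44/15) = 800.985
Cutoffs: 1071.688 ± 2.5·800.985 → [-930.8, 3074.2]
Outside: 4000 → excluded.
Retained (n=15): Σ = 13147, mean = 13147/15 = 876.467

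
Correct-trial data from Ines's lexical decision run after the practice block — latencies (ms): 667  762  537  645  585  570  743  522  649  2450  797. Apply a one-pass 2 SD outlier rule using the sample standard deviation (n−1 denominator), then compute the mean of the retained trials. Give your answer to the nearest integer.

648 ms

n = 11, ΣRT = 8927, M = 811.545
Σ(x−M)² = 3035828.73; s = √(3035828.73/10) = 550.984
Cutoffs: 811.545 ± 2·550.984 → [-290.4, 1913.5]
Outside: 2450 → excluded.
Retained (n=10): Σ = 6477, mean = 6477/10 = 647.700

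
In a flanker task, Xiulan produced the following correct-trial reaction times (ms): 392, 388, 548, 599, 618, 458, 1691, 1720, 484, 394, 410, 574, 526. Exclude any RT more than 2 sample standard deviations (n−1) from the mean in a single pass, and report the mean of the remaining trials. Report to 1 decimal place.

490.1 ms

n = 13, ΣRT = 8802, M = 677.077
Σ(x−M)² = 2576994.92; s = √(2576994.92/12) = 463.411
Cutoffs: 677.077 ± 2·463.411 → [-249.7, 1603.9]
Outside: 1691, 1720 → excluded.
Retained (n=11): Σ = 5391, mean = 5391/11 = 490.091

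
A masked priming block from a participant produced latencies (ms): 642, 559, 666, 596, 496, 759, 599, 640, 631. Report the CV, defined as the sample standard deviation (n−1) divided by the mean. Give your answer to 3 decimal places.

0.117

n = 9, Σ = 5588, M = 620.8889
Σ(x−M)² = 42548.889; s = √(42548.889/8) = 72.9288
CV = 72.9288 / 620.8889 = 0.11746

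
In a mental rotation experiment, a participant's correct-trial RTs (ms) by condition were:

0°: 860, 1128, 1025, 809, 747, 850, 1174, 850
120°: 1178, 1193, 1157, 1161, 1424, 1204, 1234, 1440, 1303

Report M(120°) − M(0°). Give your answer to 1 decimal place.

M(0°) = 7443/8 = 930.375
M(120°) = 11294/9 = 1254.889
Difference = 1254.889 − 930.375 = 324.514 ms

324.5 ms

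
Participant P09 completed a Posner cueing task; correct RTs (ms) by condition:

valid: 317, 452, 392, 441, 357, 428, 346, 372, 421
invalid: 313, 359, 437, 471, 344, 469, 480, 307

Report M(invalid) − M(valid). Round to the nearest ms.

M(valid) = 3526/9 = 391.778
M(invalid) = 3180/8 = 397.500
Difference = 397.500 − 391.778 = 5.722 ms

6 ms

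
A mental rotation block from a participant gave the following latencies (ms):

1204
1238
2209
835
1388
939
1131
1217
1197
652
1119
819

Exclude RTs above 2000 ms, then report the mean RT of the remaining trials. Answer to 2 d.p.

1067.18 ms

Excluded: 2209
Retained (n=11): Σ = 11739
Mean = 11739/11 = 1067.1818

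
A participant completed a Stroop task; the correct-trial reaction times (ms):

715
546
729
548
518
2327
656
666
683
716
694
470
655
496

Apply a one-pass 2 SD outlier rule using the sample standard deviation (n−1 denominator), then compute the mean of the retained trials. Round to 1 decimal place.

622.5 ms

n = 14, ΣRT = 10419, M = 744.214
Σ(x−M)² = 2800984.36; s = √(2800984.36/13) = 464.177
Cutoffs: 744.214 ± 2·464.177 → [-184.1, 1672.6]
Outside: 2327 → excluded.
Retained (n=13): Σ = 8092, mean = 8092/13 = 622.462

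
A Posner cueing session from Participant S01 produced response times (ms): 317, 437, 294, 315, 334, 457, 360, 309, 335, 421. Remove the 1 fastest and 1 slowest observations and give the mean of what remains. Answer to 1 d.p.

353.5 ms

Sorted: 294, 309, 315, 317, 334, 335, 360, 421, 437, 457
Drop lowest 1 (294) and highest 1 (457)
Remaining (n=8): Σ = 2828, mean = 2828/8 = 353.500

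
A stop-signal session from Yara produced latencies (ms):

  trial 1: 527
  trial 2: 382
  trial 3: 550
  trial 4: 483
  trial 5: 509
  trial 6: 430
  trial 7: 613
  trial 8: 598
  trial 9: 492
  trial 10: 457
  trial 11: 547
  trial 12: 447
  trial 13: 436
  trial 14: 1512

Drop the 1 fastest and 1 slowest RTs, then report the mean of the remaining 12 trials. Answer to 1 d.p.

507.4 ms

Sorted: 382, 430, 436, 447, 457, 483, 492, 509, 527, 547, 550, 598, 613, 1512
Drop lowest 1 (382) and highest 1 (1512)
Remaining (n=12): Σ = 6089, mean = 6089/12 = 507.417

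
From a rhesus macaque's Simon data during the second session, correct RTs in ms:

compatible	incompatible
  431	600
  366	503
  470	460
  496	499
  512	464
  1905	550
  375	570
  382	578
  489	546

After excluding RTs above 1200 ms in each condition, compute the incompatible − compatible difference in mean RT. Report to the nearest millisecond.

90 ms

compatible: exclude 1905
M(compatible) = 3521/8 = 440.125
M(incompatible) = 4770/9 = 530.000
Difference = 530.000 − 440.125 = 89.875 ms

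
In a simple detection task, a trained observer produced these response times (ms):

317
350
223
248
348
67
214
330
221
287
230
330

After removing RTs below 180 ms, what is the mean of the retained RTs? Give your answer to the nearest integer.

282 ms

Excluded: 67
Retained (n=11): Σ = 3098
Mean = 3098/11 = 281.6364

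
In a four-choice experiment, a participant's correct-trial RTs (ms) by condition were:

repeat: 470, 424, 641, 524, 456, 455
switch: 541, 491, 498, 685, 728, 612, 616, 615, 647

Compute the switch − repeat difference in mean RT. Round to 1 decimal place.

M(repeat) = 2970/6 = 495.000
M(switch) = 5433/9 = 603.667
Difference = 603.667 − 495.000 = 108.667 ms

108.7 ms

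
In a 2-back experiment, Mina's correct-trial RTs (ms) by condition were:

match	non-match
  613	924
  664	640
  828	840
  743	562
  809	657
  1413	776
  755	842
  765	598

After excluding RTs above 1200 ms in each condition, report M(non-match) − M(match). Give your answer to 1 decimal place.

-9.7 ms

match: exclude 1413
M(match) = 5177/7 = 739.571
M(non-match) = 5839/8 = 729.875
Difference = 729.875 − 739.571 = -9.696 ms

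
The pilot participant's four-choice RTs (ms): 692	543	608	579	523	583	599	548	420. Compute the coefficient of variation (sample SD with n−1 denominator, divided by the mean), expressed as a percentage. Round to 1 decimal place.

n = 9, Σ = 5095, M = 566.1111
Σ(x−M)² = 43204.889; s = √(43204.889/8) = 73.4889
CV = 73.4889 / 566.1111 = 0.12981 = 12.981%

13.0%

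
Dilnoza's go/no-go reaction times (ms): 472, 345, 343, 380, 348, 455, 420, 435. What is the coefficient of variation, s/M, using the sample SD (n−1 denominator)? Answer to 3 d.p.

n = 8, Σ = 3198, M = 399.7500
Σ(x−M)² = 19211.500; s = √(19211.500/7) = 52.3880
CV = 52.3880 / 399.7500 = 0.13105

0.131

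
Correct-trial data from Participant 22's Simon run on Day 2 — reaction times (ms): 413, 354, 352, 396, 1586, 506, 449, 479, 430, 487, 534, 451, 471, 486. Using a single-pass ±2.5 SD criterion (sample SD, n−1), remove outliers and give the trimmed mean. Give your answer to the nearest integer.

447 ms

n = 14, ΣRT = 7394, M = 528.143
Σ(x−M)² = 1242653.71; s = √(1242653.71/13) = 309.174
Cutoffs: 528.143 ± 2.5·309.174 → [-244.8, 1301.1]
Outside: 1586 → excluded.
Retained (n=13): Σ = 5808, mean = 5808/13 = 446.769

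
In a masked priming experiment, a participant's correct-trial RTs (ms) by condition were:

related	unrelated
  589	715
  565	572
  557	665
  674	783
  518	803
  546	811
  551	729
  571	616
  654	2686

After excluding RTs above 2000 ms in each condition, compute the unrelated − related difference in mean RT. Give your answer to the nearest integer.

unrelated: exclude 2686
M(related) = 5225/9 = 580.556
M(unrelated) = 5694/8 = 711.750
Difference = 711.750 − 580.556 = 131.194 ms

131 ms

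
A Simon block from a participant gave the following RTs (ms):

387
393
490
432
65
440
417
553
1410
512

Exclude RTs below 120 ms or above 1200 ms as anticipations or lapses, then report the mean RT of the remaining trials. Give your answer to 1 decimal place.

453.0 ms

Excluded: 65, 1410
Retained (n=8): Σ = 3624
Mean = 3624/8 = 453.0000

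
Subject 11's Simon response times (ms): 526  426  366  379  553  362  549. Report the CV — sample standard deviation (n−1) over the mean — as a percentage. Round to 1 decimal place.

n = 7, Σ = 3161, M = 451.5714
Σ(x−M)² = 46585.714; s = √(46585.714/6) = 88.1152
CV = 88.1152 / 451.5714 = 0.19513 = 19.513%

19.5%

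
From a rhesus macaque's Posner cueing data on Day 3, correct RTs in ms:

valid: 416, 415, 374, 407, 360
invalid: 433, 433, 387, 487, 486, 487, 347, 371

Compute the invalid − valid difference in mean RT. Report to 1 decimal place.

M(valid) = 1972/5 = 394.400
M(invalid) = 3431/8 = 428.875
Difference = 428.875 − 394.400 = 34.475 ms

34.5 ms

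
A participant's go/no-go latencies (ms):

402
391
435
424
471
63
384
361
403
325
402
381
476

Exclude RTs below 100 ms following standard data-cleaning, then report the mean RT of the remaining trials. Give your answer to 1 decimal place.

Excluded: 63
Retained (n=12): Σ = 4855
Mean = 4855/12 = 404.5833

404.6 ms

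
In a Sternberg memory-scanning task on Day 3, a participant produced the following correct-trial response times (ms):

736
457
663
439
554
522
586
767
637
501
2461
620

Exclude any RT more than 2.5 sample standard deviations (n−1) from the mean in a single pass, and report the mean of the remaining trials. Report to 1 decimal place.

n = 12, ΣRT = 8943, M = 745.250
Σ(x−M)² = 3326840.25; s = √(3326840.25/11) = 549.945
Cutoffs: 745.250 ± 2.5·549.945 → [-629.6, 2120.1]
Outside: 2461 → excluded.
Retained (n=11): Σ = 6482, mean = 6482/11 = 589.273

589.3 ms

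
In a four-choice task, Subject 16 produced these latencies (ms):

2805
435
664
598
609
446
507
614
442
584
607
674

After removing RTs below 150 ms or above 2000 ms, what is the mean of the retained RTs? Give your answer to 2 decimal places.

Excluded: 2805
Retained (n=11): Σ = 6180
Mean = 6180/11 = 561.8182

561.82 ms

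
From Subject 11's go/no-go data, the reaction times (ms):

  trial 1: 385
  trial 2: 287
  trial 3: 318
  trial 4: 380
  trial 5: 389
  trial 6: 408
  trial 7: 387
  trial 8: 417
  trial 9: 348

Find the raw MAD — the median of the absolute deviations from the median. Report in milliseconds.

Sorted: 287, 318, 348, 380, 385, 387, 389, 408, 417 → median = 385
|x − 385|: 0, 98, 67, 5, 4, 23, 2, 32, 37
Sorted deviations: 0, 2, 4, 5, 23, 32, 37, 67, 98 → MAD = 23

23 ms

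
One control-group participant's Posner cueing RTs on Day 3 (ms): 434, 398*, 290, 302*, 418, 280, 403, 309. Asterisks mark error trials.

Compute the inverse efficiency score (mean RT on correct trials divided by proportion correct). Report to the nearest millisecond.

474 ms

Correct trials (n=6): 434, 290, 418, 280, 403, 309
Mean correct RT = 2134/6 = 355.6667 ms
Proportion correct = 6/8
IES = 355.6667 / (6/8) = 474.222 ms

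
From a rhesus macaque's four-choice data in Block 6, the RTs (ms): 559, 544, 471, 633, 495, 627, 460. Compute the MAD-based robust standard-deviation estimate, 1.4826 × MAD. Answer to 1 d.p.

108.2 ms

Sorted: 460, 471, 495, 544, 559, 627, 633 → median = 544
|x − 544| sorted: 0, 15, 49, 73, 83, 84, 89 → MAD = 73
Robust SD ≈ 1.4826 × 73 = 108.230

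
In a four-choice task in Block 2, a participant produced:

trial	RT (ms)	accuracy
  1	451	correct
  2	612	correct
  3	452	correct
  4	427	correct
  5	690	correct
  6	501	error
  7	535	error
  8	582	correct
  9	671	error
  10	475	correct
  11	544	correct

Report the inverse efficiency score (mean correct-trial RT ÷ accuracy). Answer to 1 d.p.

Correct trials (n=8): 451, 612, 452, 427, 690, 582, 475, 544
Mean correct RT = 4233/8 = 529.1250 ms
Proportion correct = 8/11
IES = 529.1250 / (8/11) = 727.547 ms

727.5 ms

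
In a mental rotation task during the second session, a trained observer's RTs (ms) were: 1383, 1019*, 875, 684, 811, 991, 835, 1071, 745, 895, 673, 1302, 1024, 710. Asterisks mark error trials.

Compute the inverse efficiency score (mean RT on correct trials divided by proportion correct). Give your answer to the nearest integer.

Correct trials (n=13): 1383, 875, 684, 811, 991, 835, 1071, 745, 895, 673, 1302, 1024, 710
Mean correct RT = 11999/13 = 923.0000 ms
Proportion correct = 13/14
IES = 923.0000 / (13/14) = 994.000 ms

994 ms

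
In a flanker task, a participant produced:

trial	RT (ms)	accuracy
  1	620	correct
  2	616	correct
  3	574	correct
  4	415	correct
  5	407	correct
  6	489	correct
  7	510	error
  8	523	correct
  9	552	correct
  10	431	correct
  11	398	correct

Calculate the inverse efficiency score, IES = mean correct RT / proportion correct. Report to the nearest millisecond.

553 ms

Correct trials (n=10): 620, 616, 574, 415, 407, 489, 523, 552, 431, 398
Mean correct RT = 5025/10 = 502.5000 ms
Proportion correct = 10/11
IES = 502.5000 / (10/11) = 552.750 ms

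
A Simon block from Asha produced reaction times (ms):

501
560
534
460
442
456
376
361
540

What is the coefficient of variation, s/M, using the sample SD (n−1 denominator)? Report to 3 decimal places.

n = 9, Σ = 4230, M = 470.0000
Σ(x−M)² = 39854.000; s = √(39854.000/8) = 70.5815
CV = 70.5815 / 470.0000 = 0.15017

0.150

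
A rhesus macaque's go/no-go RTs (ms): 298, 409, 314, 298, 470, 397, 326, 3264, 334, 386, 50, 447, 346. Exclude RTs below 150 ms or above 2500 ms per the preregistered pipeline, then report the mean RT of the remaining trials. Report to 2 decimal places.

Excluded: 50, 3264
Retained (n=11): Σ = 4025
Mean = 4025/11 = 365.9091

365.91 ms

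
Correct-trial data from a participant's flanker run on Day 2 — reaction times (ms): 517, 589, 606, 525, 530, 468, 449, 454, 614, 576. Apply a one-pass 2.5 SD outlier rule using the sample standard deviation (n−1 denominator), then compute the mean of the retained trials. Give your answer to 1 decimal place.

n = 10, ΣRT = 5328, M = 532.800
Σ(x−M)² = 34725.60; s = √(34725.60/9) = 62.116
Cutoffs: 532.800 ± 2.5·62.116 → [377.5, 688.1]
No RTs fall outside the cutoffs; all 10 retained. Mean = 5328/10 = 532.800

532.8 ms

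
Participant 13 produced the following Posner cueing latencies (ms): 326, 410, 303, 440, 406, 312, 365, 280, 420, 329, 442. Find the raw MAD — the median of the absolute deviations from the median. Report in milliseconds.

Sorted: 280, 303, 312, 326, 329, 365, 406, 410, 420, 440, 442 → median = 365
|x − 365|: 39, 45, 62, 75, 41, 53, 0, 85, 55, 36, 77
Sorted deviations: 0, 36, 39, 41, 45, 53, 55, 62, 75, 77, 85 → MAD = 53

53 ms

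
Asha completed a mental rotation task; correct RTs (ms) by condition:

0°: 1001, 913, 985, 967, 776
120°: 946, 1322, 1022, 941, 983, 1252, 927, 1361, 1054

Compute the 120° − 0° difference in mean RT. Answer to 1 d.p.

161.4 ms

M(0°) = 4642/5 = 928.400
M(120°) = 9808/9 = 1089.778
Difference = 1089.778 − 928.400 = 161.378 ms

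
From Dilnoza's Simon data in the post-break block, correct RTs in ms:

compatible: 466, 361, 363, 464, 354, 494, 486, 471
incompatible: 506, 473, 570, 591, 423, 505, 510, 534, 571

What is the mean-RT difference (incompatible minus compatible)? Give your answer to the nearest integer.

M(compatible) = 3459/8 = 432.375
M(incompatible) = 4683/9 = 520.333
Difference = 520.333 − 432.375 = 87.958 ms

88 ms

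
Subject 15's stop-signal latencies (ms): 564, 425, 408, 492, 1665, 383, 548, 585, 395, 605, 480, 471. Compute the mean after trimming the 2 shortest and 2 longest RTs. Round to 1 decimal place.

496.6 ms

Sorted: 383, 395, 408, 425, 471, 480, 492, 548, 564, 585, 605, 1665
Drop lowest 2 (383, 395) and highest 2 (605, 1665)
Remaining (n=8): Σ = 3973, mean = 3973/8 = 496.625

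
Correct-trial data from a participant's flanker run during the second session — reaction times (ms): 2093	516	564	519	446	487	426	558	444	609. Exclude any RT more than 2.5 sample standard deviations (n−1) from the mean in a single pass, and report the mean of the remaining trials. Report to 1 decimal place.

n = 10, ΣRT = 6662, M = 666.200
Σ(x−M)² = 2293079.60; s = √(2293079.60/9) = 504.764
Cutoffs: 666.200 ± 2.5·504.764 → [-595.7, 1928.1]
Outside: 2093 → excluded.
Retained (n=9): Σ = 4569, mean = 4569/9 = 507.667

507.7 ms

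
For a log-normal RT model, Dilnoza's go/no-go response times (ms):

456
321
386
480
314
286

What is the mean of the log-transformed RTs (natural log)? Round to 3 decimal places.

5.905

ln(RT): 6.1225, 5.7714, 5.9558, 6.1738, 5.7494, 5.6560
Σ ln(RT) = 35.4289
Mean = 35.4289/6 = 5.90482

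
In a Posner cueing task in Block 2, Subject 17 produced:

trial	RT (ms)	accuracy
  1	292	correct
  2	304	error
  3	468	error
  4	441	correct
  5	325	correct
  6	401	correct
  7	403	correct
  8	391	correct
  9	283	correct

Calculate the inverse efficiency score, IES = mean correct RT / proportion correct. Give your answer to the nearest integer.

Correct trials (n=7): 292, 441, 325, 401, 403, 391, 283
Mean correct RT = 2536/7 = 362.2857 ms
Proportion correct = 7/9
IES = 362.2857 / (7/9) = 465.796 ms

466 ms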